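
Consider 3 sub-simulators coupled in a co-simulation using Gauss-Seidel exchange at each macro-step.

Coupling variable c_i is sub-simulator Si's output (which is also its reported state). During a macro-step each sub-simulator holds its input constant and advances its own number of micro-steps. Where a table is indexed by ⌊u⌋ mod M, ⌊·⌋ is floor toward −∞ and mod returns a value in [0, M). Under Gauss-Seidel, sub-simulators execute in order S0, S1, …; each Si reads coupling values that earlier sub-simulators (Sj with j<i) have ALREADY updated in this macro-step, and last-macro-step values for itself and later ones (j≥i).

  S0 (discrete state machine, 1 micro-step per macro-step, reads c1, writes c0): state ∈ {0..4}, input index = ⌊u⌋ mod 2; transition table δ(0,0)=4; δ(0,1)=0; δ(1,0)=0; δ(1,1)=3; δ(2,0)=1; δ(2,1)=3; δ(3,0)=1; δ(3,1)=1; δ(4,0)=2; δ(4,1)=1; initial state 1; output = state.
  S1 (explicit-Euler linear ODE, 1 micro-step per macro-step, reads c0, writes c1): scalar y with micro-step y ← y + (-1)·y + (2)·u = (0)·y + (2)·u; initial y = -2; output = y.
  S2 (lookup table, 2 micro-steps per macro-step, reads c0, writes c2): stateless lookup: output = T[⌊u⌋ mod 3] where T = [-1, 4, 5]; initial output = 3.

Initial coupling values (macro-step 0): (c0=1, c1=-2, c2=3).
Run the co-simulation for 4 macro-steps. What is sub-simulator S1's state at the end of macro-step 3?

macro 1: S0 reads c1=-2 → after 1×micro: 0; S1 reads c0=0 → after 1×micro: 0; S2 reads c0=0 → after 2×micro: -1 ⇒ (c0=0, c1=0, c2=-1)
macro 2: S0 reads c1=0 → after 1×micro: 4; S1 reads c0=4 → after 1×micro: 8; S2 reads c0=4 → after 2×micro: 4 ⇒ (c0=4, c1=8, c2=4)
macro 3: S0 reads c1=8 → after 1×micro: 2; S1 reads c0=2 → after 1×micro: 4; S2 reads c0=2 → after 2×micro: 5 ⇒ (c0=2, c1=4, c2=5)
macro 4: S0 reads c1=4 → after 1×micro: 1; S1 reads c0=1 → after 1×micro: 2; S2 reads c0=1 → after 2×micro: 4 ⇒ (c0=1, c1=2, c2=4)

S1 state at macro-step 3 = 4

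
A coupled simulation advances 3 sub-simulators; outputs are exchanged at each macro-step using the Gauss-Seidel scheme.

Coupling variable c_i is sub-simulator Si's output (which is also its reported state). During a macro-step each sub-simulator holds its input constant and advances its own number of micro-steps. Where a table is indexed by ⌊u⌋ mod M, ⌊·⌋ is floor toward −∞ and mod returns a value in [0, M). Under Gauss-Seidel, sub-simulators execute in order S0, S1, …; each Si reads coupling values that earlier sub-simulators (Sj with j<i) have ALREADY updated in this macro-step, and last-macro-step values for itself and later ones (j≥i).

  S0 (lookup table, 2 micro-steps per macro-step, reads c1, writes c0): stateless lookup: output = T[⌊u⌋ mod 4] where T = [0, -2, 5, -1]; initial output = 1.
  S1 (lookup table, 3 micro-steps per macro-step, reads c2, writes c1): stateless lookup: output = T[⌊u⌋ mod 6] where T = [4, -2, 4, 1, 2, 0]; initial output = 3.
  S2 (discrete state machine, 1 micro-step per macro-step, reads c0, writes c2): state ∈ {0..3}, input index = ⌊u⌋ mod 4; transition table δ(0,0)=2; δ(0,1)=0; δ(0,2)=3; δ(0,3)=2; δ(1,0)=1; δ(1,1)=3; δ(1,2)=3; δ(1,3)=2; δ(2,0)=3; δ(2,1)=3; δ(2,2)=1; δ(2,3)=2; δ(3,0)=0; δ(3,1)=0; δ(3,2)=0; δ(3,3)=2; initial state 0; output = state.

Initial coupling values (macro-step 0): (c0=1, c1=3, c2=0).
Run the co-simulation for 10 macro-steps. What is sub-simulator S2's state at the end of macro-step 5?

macro 1: S0 reads c1=3 → after 2×micro: -1; S1 reads c2=0 → after 3×micro: 4; S2 reads c0=-1 → after 1×micro: 2 ⇒ (c0=-1, c1=4, c2=2)
macro 2: S0 reads c1=4 → after 2×micro: 0; S1 reads c2=2 → after 3×micro: 4; S2 reads c0=0 → after 1×micro: 3 ⇒ (c0=0, c1=4, c2=3)
macro 3: S0 reads c1=4 → after 2×micro: 0; S1 reads c2=3 → after 3×micro: 1; S2 reads c0=0 → after 1×micro: 0 ⇒ (c0=0, c1=1, c2=0)
macro 4: S0 reads c1=1 → after 2×micro: -2; S1 reads c2=0 → after 3×micro: 4; S2 reads c0=-2 → after 1×micro: 3 ⇒ (c0=-2, c1=4, c2=3)
macro 5: S0 reads c1=4 → after 2×micro: 0; S1 reads c2=3 → after 3×micro: 1; S2 reads c0=0 → after 1×micro: 0 ⇒ (c0=0, c1=1, c2=0)
macro 6: S0 reads c1=1 → after 2×micro: -2; S1 reads c2=0 → after 3×micro: 4; S2 reads c0=-2 → after 1×micro: 3 ⇒ (c0=-2, c1=4, c2=3)
macro 7: S0 reads c1=4 → after 2×micro: 0; S1 reads c2=3 → after 3×micro: 1; S2 reads c0=0 → after 1×micro: 0 ⇒ (c0=0, c1=1, c2=0)
macro 8: S0 reads c1=1 → after 2×micro: -2; S1 reads c2=0 → after 3×micro: 4; S2 reads c0=-2 → after 1×micro: 3 ⇒ (c0=-2, c1=4, c2=3)
macro 9: S0 reads c1=4 → after 2×micro: 0; S1 reads c2=3 → after 3×micro: 1; S2 reads c0=0 → after 1×micro: 0 ⇒ (c0=0, c1=1, c2=0)
macro 10: S0 reads c1=1 → after 2×micro: -2; S1 reads c2=0 → after 3×micro: 4; S2 reads c0=-2 → after 1×micro: 3 ⇒ (c0=-2, c1=4, c2=3)

S2 state at macro-step 5 = 0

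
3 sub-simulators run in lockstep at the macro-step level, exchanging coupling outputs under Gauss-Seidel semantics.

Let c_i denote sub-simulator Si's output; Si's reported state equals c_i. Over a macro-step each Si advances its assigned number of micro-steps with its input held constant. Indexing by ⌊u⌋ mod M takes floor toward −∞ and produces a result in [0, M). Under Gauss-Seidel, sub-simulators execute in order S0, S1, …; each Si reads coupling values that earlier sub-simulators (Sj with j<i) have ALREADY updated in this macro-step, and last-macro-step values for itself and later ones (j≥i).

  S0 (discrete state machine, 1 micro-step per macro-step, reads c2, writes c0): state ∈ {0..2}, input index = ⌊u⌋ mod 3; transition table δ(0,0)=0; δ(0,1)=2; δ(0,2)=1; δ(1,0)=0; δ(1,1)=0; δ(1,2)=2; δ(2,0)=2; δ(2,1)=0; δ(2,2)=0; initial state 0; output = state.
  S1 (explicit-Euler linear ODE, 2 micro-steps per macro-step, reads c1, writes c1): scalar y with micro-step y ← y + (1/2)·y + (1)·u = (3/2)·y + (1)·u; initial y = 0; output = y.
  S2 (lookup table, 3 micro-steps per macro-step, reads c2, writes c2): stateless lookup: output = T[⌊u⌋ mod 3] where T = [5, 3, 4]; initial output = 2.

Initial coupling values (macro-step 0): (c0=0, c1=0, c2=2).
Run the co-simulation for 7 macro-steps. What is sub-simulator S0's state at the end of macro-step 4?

S0 state at macro-step 4 = 1

macro 1: S0 reads c2=2 → after 1×micro: 1; S1 reads c1=0 → after 2×micro: 0; S2 reads c2=2 → after 3×micro: 4 ⇒ (c0=1, c1=0, c2=4)
macro 2: S0 reads c2=4 → after 1×micro: 0; S1 reads c1=0 → after 2×micro: 0; S2 reads c2=4 → after 3×micro: 3 ⇒ (c0=0, c1=0, c2=3)
macro 3: S0 reads c2=3 → after 1×micro: 0; S1 reads c1=0 → after 2×micro: 0; S2 reads c2=3 → after 3×micro: 5 ⇒ (c0=0, c1=0, c2=5)
macro 4: S0 reads c2=5 → after 1×micro: 1; S1 reads c1=0 → after 2×micro: 0; S2 reads c2=5 → after 3×micro: 4 ⇒ (c0=1, c1=0, c2=4)
macro 5: S0 reads c2=4 → after 1×micro: 0; S1 reads c1=0 → after 2×micro: 0; S2 reads c2=4 → after 3×micro: 3 ⇒ (c0=0, c1=0, c2=3)
macro 6: S0 reads c2=3 → after 1×micro: 0; S1 reads c1=0 → after 2×micro: 0; S2 reads c2=3 → after 3×micro: 5 ⇒ (c0=0, c1=0, c2=5)
macro 7: S0 reads c2=5 → after 1×micro: 1; S1 reads c1=0 → after 2×micro: 0; S2 reads c2=5 → after 3×micro: 4 ⇒ (c0=1, c1=0, c2=4)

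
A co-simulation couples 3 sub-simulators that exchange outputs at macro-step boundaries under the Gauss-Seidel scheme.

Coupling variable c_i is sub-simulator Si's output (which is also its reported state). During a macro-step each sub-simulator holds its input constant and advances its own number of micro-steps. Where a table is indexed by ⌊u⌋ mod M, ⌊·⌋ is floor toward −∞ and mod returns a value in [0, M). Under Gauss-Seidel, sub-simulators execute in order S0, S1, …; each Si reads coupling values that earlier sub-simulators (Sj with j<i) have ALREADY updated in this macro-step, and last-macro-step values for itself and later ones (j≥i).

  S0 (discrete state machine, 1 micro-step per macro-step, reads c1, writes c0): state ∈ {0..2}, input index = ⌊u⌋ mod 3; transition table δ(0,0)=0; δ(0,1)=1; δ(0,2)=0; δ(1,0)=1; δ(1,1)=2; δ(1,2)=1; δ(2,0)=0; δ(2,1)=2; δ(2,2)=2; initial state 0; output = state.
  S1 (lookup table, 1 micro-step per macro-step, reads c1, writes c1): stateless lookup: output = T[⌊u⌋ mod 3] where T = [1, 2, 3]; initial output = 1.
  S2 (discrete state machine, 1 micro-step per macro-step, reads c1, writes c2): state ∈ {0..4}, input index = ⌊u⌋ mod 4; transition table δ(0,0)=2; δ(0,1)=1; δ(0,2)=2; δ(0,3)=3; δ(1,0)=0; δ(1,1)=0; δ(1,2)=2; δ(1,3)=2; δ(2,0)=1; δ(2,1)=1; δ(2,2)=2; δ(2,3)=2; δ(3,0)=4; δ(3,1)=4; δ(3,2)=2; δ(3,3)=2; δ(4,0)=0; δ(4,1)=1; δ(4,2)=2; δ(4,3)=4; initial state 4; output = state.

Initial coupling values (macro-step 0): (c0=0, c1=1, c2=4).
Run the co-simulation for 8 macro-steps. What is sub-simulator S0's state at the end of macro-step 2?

macro 1: S0 reads c1=1 → after 1×micro: 1; S1 reads c1=1 → after 1×micro: 2; S2 reads c1=2 → after 1×micro: 2 ⇒ (c0=1, c1=2, c2=2)
macro 2: S0 reads c1=2 → after 1×micro: 1; S1 reads c1=2 → after 1×micro: 3; S2 reads c1=3 → after 1×micro: 2 ⇒ (c0=1, c1=3, c2=2)
macro 3: S0 reads c1=3 → after 1×micro: 1; S1 reads c1=3 → after 1×micro: 1; S2 reads c1=1 → after 1×micro: 1 ⇒ (c0=1, c1=1, c2=1)
macro 4: S0 reads c1=1 → after 1×micro: 2; S1 reads c1=1 → after 1×micro: 2; S2 reads c1=2 → after 1×micro: 2 ⇒ (c0=2, c1=2, c2=2)
macro 5: S0 reads c1=2 → after 1×micro: 2; S1 reads c1=2 → after 1×micro: 3; S2 reads c1=3 → after 1×micro: 2 ⇒ (c0=2, c1=3, c2=2)
macro 6: S0 reads c1=3 → after 1×micro: 0; S1 reads c1=3 → after 1×micro: 1; S2 reads c1=1 → after 1×micro: 1 ⇒ (c0=0, c1=1, c2=1)
macro 7: S0 reads c1=1 → after 1×micro: 1; S1 reads c1=1 → after 1×micro: 2; S2 reads c1=2 → after 1×micro: 2 ⇒ (c0=1, c1=2, c2=2)
macro 8: S0 reads c1=2 → after 1×micro: 1; S1 reads c1=2 → after 1×micro: 3; S2 reads c1=3 → after 1×micro: 2 ⇒ (c0=1, c1=3, c2=2)

S0 state at macro-step 2 = 1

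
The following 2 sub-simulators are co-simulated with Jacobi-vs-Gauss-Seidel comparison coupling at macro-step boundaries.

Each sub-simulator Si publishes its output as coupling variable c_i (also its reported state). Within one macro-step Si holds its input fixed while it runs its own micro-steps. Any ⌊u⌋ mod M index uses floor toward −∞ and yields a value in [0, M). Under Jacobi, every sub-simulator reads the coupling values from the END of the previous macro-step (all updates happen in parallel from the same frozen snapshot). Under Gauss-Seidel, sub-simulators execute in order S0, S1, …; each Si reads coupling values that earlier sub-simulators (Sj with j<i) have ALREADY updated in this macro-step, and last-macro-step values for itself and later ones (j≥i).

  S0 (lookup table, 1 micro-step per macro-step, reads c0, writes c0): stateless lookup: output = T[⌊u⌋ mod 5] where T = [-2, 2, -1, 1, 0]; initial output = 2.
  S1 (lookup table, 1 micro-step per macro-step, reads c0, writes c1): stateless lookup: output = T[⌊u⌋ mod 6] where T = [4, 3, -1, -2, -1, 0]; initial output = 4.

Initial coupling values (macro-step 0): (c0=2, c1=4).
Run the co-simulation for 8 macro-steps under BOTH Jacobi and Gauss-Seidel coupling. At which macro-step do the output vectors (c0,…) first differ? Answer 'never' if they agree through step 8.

first divergence at macro-step: 1

[Jacobi] macro 1: S0 reads c0=2 → after 1×micro: -1; S1 reads c0=2 → after 1×micro: -1 ⇒ (c0=-1, c1=-1)
[Jacobi] macro 2: S0 reads c0=-1 → after 1×micro: 0; S1 reads c0=-1 → after 1×micro: 0 ⇒ (c0=0, c1=0)
[Jacobi] macro 3: S0 reads c0=0 → after 1×micro: -2; S1 reads c0=0 → after 1×micro: 4 ⇒ (c0=-2, c1=4)
[Jacobi] macro 4: S0 reads c0=-2 → after 1×micro: 1; S1 reads c0=-2 → after 1×micro: -1 ⇒ (c0=1, c1=-1)
[Jacobi] macro 5: S0 reads c0=1 → after 1×micro: 2; S1 reads c0=1 → after 1×micro: 3 ⇒ (c0=2, c1=3)
[Jacobi] macro 6: S0 reads c0=2 → after 1×micro: -1; S1 reads c0=2 → after 1×micro: -1 ⇒ (c0=-1, c1=-1)
[Jacobi] macro 7: S0 reads c0=-1 → after 1×micro: 0; S1 reads c0=-1 → after 1×micro: 0 ⇒ (c0=0, c1=0)
[Jacobi] macro 8: S0 reads c0=0 → after 1×micro: -2; S1 reads c0=0 → after 1×micro: 4 ⇒ (c0=-2, c1=4)
[Gauss-Seidel] macro 1: S0 reads c0=2 → after 1×micro: -1; S1 reads c0=-1 → after 1×micro: 0 ⇒ (c0=-1, c1=0)
[Gauss-Seidel] macro 2: S0 reads c0=-1 → after 1×micro: 0; S1 reads c0=0 → after 1×micro: 4 ⇒ (c0=0, c1=4)
[Gauss-Seidel] macro 3: S0 reads c0=0 → after 1×micro: -2; S1 reads c0=-2 → after 1×micro: -1 ⇒ (c0=-2, c1=-1)
[Gauss-Seidel] macro 4: S0 reads c0=-2 → after 1×micro: 1; S1 reads c0=1 → after 1×micro: 3 ⇒ (c0=1, c1=3)
[Gauss-Seidel] macro 5: S0 reads c0=1 → after 1×micro: 2; S1 reads c0=2 → after 1×micro: -1 ⇒ (c0=2, c1=-1)
[Gauss-Seidel] macro 6: S0 reads c0=2 → after 1×micro: -1; S1 reads c0=-1 → after 1×micro: 0 ⇒ (c0=-1, c1=0)
[Gauss-Seidel] macro 7: S0 reads c0=-1 → after 1×micro: 0; S1 reads c0=0 → after 1×micro: 4 ⇒ (c0=0, c1=4)
[Gauss-Seidel] macro 8: S0 reads c0=0 → after 1×micro: -2; S1 reads c0=-2 → after 1×micro: -1 ⇒ (c0=-2, c1=-1)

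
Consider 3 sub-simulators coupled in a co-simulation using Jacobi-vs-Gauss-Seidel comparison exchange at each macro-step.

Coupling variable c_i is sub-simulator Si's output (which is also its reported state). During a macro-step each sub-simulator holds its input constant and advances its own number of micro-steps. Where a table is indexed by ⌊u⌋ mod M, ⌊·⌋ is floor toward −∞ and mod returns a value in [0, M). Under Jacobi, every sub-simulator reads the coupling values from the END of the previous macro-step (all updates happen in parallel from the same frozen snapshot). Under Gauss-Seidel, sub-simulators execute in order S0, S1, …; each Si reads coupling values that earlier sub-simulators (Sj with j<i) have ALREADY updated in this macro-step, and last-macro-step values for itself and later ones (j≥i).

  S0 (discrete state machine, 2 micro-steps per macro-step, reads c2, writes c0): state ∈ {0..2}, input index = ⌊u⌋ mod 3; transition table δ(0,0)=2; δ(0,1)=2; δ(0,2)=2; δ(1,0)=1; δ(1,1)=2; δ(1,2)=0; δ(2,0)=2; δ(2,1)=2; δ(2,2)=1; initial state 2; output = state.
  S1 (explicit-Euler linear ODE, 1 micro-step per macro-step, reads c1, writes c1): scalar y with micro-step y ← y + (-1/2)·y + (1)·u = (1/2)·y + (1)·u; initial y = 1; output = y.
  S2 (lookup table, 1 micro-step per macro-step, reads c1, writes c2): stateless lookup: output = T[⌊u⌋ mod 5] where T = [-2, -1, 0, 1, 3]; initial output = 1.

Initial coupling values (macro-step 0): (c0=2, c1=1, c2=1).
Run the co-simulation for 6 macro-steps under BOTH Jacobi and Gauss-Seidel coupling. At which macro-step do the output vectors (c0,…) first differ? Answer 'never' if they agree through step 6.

first divergence at macro-step: 2

[Jacobi] macro 1: S0 reads c2=1 → after 2×micro: 2; S1 reads c1=1 → after 1×micro: 3/2; S2 reads c1=1 → after 1×micro: -1 ⇒ (c0=2, c1=3/2, c2=-1)
[Jacobi] macro 2: S0 reads c2=-1 → after 2×micro: 0; S1 reads c1=3/2 → after 1×micro: 9/4; S2 reads c1=3/2 → after 1×micro: -1 ⇒ (c0=0, c1=9/4, c2=-1)
[Jacobi] macro 3: S0 reads c2=-1 → after 2×micro: 1; S1 reads c1=9/4 → after 1×micro: 27/8; S2 reads c1=9/4 → after 1×micro: 0 ⇒ (c0=1, c1=27/8, c2=0)
[Jacobi] macro 4: S0 reads c2=0 → after 2×micro: 1; S1 reads c1=27/8 → after 1×micro: 81/16; S2 reads c1=27/8 → after 1×micro: 1 ⇒ (c0=1, c1=81/16, c2=1)
[Jacobi] macro 5: S0 reads c2=1 → after 2×micro: 2; S1 reads c1=81/16 → after 1×micro: 243/32; S2 reads c1=81/16 → after 1×micro: -2 ⇒ (c0=2, c1=243/32, c2=-2)
[Jacobi] macro 6: S0 reads c2=-2 → after 2×micro: 2; S1 reads c1=243/32 → after 1×micro: 729/64; S2 reads c1=243/32 → after 1×micro: 0 ⇒ (c0=2, c1=729/64, c2=0)
[Gauss-Seidel] macro 1: S0 reads c2=1 → after 2×micro: 2; S1 reads c1=1 → after 1×micro: 3/2; S2 reads c1=3/2 → after 1×micro: -1 ⇒ (c0=2, c1=3/2, c2=-1)
[Gauss-Seidel] macro 2: S0 reads c2=-1 → after 2×micro: 0; S1 reads c1=3/2 → after 1×micro: 9/4; S2 reads c1=9/4 → after 1×micro: 0 ⇒ (c0=0, c1=9/4, c2=0)
[Gauss-Seidel] macro 3: S0 reads c2=0 → after 2×micro: 2; S1 reads c1=9/4 → after 1×micro: 27/8; S2 reads c1=27/8 → after 1×micro: 1 ⇒ (c0=2, c1=27/8, c2=1)
[Gauss-Seidel] macro 4: S0 reads c2=1 → after 2×micro: 2; S1 reads c1=27/8 → after 1×micro: 81/16; S2 reads c1=81/16 → after 1×micro: -2 ⇒ (c0=2, c1=81/16, c2=-2)
[Gauss-Seidel] macro 5: S0 reads c2=-2 → after 2×micro: 2; S1 reads c1=81/16 → after 1×micro: 243/32; S2 reads c1=243/32 → after 1×micro: 0 ⇒ (c0=2, c1=243/32, c2=0)
[Gauss-Seidel] macro 6: S0 reads c2=0 → after 2×micro: 2; S1 reads c1=243/32 → after 1×micro: 729/64; S2 reads c1=729/64 → after 1×micro: -1 ⇒ (c0=2, c1=729/64, c2=-1)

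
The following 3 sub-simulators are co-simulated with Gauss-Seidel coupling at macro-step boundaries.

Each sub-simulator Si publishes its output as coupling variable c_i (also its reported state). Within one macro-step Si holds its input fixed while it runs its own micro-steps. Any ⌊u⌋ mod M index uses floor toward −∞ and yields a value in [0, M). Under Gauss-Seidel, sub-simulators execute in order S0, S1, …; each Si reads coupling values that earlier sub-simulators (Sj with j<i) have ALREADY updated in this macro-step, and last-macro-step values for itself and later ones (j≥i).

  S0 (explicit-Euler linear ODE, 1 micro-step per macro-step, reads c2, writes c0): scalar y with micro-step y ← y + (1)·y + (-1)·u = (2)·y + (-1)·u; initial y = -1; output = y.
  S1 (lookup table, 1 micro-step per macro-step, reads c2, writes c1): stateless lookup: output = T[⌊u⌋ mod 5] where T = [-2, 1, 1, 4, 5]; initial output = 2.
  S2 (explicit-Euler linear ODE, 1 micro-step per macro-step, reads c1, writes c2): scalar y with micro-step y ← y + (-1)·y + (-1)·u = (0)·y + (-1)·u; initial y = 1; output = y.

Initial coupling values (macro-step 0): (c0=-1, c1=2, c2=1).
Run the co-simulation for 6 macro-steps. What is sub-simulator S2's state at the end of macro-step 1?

S2 state at macro-step 1 = -1

macro 1: S0 reads c2=1 → after 1×micro: -3; S1 reads c2=1 → after 1×micro: 1; S2 reads c1=1 → after 1×micro: -1 ⇒ (c0=-3, c1=1, c2=-1)
macro 2: S0 reads c2=-1 → after 1×micro: -5; S1 reads c2=-1 → after 1×micro: 5; S2 reads c1=5 → after 1×micro: -5 ⇒ (c0=-5, c1=5, c2=-5)
macro 3: S0 reads c2=-5 → after 1×micro: -5; S1 reads c2=-5 → after 1×micro: -2; S2 reads c1=-2 → after 1×micro: 2 ⇒ (c0=-5, c1=-2, c2=2)
macro 4: S0 reads c2=2 → after 1×micro: -12; S1 reads c2=2 → after 1×micro: 1; S2 reads c1=1 → after 1×micro: -1 ⇒ (c0=-12, c1=1, c2=-1)
macro 5: S0 reads c2=-1 → after 1×micro: -23; S1 reads c2=-1 → after 1×micro: 5; S2 reads c1=5 → after 1×micro: -5 ⇒ (c0=-23, c1=5, c2=-5)
macro 6: S0 reads c2=-5 → after 1×micro: -41; S1 reads c2=-5 → after 1×micro: -2; S2 reads c1=-2 → after 1×micro: 2 ⇒ (c0=-41, c1=-2, c2=2)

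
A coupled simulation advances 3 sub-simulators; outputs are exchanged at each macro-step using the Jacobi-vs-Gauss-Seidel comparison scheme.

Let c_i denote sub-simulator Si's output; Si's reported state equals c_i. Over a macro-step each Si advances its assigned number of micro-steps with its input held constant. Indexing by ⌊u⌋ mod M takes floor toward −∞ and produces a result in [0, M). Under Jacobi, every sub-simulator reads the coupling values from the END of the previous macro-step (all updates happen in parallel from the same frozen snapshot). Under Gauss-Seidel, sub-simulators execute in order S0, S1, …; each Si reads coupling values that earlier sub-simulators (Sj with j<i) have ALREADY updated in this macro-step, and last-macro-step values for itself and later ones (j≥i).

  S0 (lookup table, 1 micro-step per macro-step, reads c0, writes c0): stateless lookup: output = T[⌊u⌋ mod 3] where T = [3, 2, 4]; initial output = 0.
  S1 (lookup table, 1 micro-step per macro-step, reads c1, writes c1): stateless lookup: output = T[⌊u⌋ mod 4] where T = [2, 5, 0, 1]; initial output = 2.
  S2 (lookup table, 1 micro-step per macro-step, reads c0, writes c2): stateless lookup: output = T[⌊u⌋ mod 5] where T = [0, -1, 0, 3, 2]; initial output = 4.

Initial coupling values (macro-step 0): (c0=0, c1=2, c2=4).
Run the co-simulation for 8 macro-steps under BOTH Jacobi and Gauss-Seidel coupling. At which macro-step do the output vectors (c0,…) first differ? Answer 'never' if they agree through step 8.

first divergence at macro-step: 1

[Jacobi] macro 1: S0 reads c0=0 → after 1×micro: 3; S1 reads c1=2 → after 1×micro: 0; S2 reads c0=0 → after 1×micro: 0 ⇒ (c0=3, c1=0, c2=0)
[Jacobi] macro 2: S0 reads c0=3 → after 1×micro: 3; S1 reads c1=0 → after 1×micro: 2; S2 reads c0=3 → after 1×micro: 3 ⇒ (c0=3, c1=2, c2=3)
[Jacobi] macro 3: S0 reads c0=3 → after 1×micro: 3; S1 reads c1=2 → after 1×micro: 0; S2 reads c0=3 → after 1×micro: 3 ⇒ (c0=3, c1=0, c2=3)
[Jacobi] macro 4: S0 reads c0=3 → after 1×micro: 3; S1 reads c1=0 → after 1×micro: 2; S2 reads c0=3 → after 1×micro: 3 ⇒ (c0=3, c1=2, c2=3)
[Jacobi] macro 5: S0 reads c0=3 → after 1×micro: 3; S1 reads c1=2 → after 1×micro: 0; S2 reads c0=3 → after 1×micro: 3 ⇒ (c0=3, c1=0, c2=3)
[Jacobi] macro 6: S0 reads c0=3 → after 1×micro: 3; S1 reads c1=0 → after 1×micro: 2; S2 reads c0=3 → after 1×micro: 3 ⇒ (c0=3, c1=2, c2=3)
[Jacobi] macro 7: S0 reads c0=3 → after 1×micro: 3; S1 reads c1=2 → after 1×micro: 0; S2 reads c0=3 → after 1×micro: 3 ⇒ (c0=3, c1=0, c2=3)
[Jacobi] macro 8: S0 reads c0=3 → after 1×micro: 3; S1 reads c1=0 → after 1×micro: 2; S2 reads c0=3 → after 1×micro: 3 ⇒ (c0=3, c1=2, c2=3)
[Gauss-Seidel] macro 1: S0 reads c0=0 → after 1×micro: 3; S1 reads c1=2 → after 1×micro: 0; S2 reads c0=3 → after 1×micro: 3 ⇒ (c0=3, c1=0, c2=3)
[Gauss-Seidel] macro 2: S0 reads c0=3 → after 1×micro: 3; S1 reads c1=0 → after 1×micro: 2; S2 reads c0=3 → after 1×micro: 3 ⇒ (c0=3, c1=2, c2=3)
[Gauss-Seidel] macro 3: S0 reads c0=3 → after 1×micro: 3; S1 reads c1=2 → after 1×micro: 0; S2 reads c0=3 → after 1×micro: 3 ⇒ (c0=3, c1=0, c2=3)
[Gauss-Seidel] macro 4: S0 reads c0=3 → after 1×micro: 3; S1 reads c1=0 → after 1×micro: 2; S2 reads c0=3 → after 1×micro: 3 ⇒ (c0=3, c1=2, c2=3)
[Gauss-Seidel] macro 5: S0 reads c0=3 → after 1×micro: 3; S1 reads c1=2 → after 1×micro: 0; S2 reads c0=3 → after 1×micro: 3 ⇒ (c0=3, c1=0, c2=3)
[Gauss-Seidel] macro 6: S0 reads c0=3 → after 1×micro: 3; S1 reads c1=0 → after 1×micro: 2; S2 reads c0=3 → after 1×micro: 3 ⇒ (c0=3, c1=2, c2=3)
[Gauss-Seidel] macro 7: S0 reads c0=3 → after 1×micro: 3; S1 reads c1=2 → after 1×micro: 0; S2 reads c0=3 → after 1×micro: 3 ⇒ (c0=3, c1=0, c2=3)
[Gauss-Seidel] macro 8: S0 reads c0=3 → after 1×micro: 3; S1 reads c1=0 → after 1×micro: 2; S2 reads c0=3 → after 1×micro: 3 ⇒ (c0=3, c1=2, c2=3)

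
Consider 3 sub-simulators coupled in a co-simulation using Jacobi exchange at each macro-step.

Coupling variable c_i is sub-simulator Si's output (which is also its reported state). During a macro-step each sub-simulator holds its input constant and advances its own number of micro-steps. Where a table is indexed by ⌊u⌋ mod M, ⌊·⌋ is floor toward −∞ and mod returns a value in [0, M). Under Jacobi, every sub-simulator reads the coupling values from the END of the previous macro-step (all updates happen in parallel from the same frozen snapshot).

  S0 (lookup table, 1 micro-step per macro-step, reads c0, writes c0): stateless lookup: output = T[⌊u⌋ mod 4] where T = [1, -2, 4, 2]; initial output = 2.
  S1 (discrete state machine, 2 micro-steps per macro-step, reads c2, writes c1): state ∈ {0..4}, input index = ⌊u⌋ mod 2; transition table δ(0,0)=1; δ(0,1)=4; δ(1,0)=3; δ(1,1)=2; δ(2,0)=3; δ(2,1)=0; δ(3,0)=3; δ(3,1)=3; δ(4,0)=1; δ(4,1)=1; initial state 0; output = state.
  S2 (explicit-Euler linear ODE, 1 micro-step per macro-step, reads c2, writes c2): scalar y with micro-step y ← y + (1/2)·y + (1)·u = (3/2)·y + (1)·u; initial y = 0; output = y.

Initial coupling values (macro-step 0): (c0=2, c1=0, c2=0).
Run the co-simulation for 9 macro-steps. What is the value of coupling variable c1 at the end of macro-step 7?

c1 at macro-step 7 = 3

macro 1: S0 reads c0=2 → after 1×micro: 4; S1 reads c2=0 → after 2×micro: 3; S2 reads c2=0 → after 1×micro: 0 ⇒ (c0=4, c1=3, c2=0)
macro 2: S0 reads c0=4 → after 1×micro: 1; S1 reads c2=0 → after 2×micro: 3; S2 reads c2=0 → after 1×micro: 0 ⇒ (c0=1, c1=3, c2=0)
macro 3: S0 reads c0=1 → after 1×micro: -2; S1 reads c2=0 → after 2×micro: 3; S2 reads c2=0 → after 1×micro: 0 ⇒ (c0=-2, c1=3, c2=0)
macro 4: S0 reads c0=-2 → after 1×micro: 4; S1 reads c2=0 → after 2×micro: 3; S2 reads c2=0 → after 1×micro: 0 ⇒ (c0=4, c1=3, c2=0)
macro 5: S0 reads c0=4 → after 1×micro: 1; S1 reads c2=0 → after 2×micro: 3; S2 reads c2=0 → after 1×micro: 0 ⇒ (c0=1, c1=3, c2=0)
macro 6: S0 reads c0=1 → after 1×micro: -2; S1 reads c2=0 → after 2×micro: 3; S2 reads c2=0 → after 1×micro: 0 ⇒ (c0=-2, c1=3, c2=0)
macro 7: S0 reads c0=-2 → after 1×micro: 4; S1 reads c2=0 → after 2×micro: 3; S2 reads c2=0 → after 1×micro: 0 ⇒ (c0=4, c1=3, c2=0)
macro 8: S0 reads c0=4 → after 1×micro: 1; S1 reads c2=0 → after 2×micro: 3; S2 reads c2=0 → after 1×micro: 0 ⇒ (c0=1, c1=3, c2=0)
macro 9: S0 reads c0=1 → after 1×micro: -2; S1 reads c2=0 → after 2×micro: 3; S2 reads c2=0 → after 1×micro: 0 ⇒ (c0=-2, c1=3, c2=0)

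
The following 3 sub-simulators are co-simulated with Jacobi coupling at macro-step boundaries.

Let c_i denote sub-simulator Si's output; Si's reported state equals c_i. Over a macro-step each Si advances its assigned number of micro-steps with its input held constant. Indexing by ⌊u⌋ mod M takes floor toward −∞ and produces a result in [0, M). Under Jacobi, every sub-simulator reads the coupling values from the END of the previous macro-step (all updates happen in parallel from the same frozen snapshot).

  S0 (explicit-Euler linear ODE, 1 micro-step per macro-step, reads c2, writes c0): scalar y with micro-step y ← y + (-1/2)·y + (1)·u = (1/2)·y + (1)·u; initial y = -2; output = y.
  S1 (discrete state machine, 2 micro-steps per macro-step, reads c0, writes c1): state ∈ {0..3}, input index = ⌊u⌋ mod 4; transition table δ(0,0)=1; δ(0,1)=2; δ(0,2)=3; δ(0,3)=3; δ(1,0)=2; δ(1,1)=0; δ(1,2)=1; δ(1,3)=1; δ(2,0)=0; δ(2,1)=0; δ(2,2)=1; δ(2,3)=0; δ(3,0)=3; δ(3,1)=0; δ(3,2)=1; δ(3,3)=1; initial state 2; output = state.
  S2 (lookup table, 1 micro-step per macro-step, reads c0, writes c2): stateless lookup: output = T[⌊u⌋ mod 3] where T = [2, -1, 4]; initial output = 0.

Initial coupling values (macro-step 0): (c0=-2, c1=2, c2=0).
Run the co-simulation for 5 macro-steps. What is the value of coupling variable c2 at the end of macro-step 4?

c2 at macro-step 4 = 2

macro 1: S0 reads c2=0 → after 1×micro: -1; S1 reads c0=-2 → after 2×micro: 1; S2 reads c0=-2 → after 1×micro: -1 ⇒ (c0=-1, c1=1, c2=-1)
macro 2: S0 reads c2=-1 → after 1×micro: -3/2; S1 reads c0=-1 → after 2×micro: 1; S2 reads c0=-1 → after 1×micro: 4 ⇒ (c0=-3/2, c1=1, c2=4)
macro 3: S0 reads c2=4 → after 1×micro: 13/4; S1 reads c0=-3/2 → after 2×micro: 1; S2 reads c0=-3/2 → after 1×micro: -1 ⇒ (c0=13/4, c1=1, c2=-1)
macro 4: S0 reads c2=-1 → after 1×micro: 5/8; S1 reads c0=13/4 → after 2×micro: 1; S2 reads c0=13/4 → after 1×micro: 2 ⇒ (c0=5/8, c1=1, c2=2)
macro 5: S0 reads c2=2 → after 1×micro: 37/16; S1 reads c0=5/8 → after 2×micro: 0; S2 reads c0=5/8 → after 1×micro: 2 ⇒ (c0=37/16, c1=0, c2=2)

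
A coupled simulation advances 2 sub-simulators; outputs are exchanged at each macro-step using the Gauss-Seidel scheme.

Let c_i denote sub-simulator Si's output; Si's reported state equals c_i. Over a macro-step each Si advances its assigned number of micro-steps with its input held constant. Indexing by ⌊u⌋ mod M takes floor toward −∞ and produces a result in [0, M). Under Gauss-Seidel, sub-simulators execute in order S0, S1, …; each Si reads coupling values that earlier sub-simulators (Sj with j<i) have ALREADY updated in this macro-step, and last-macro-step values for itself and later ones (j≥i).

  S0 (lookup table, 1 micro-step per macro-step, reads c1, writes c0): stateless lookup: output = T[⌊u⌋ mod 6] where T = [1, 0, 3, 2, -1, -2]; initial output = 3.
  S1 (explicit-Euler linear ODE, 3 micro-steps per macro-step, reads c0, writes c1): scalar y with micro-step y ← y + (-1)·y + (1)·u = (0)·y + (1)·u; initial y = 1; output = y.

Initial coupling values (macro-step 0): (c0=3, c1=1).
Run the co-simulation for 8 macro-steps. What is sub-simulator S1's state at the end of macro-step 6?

macro 1: S0 reads c1=1 → after 1×micro: 0; S1 reads c0=0 → after 3×micro: 0 ⇒ (c0=0, c1=0)
macro 2: S0 reads c1=0 → after 1×micro: 1; S1 reads c0=1 → after 3×micro: 1 ⇒ (c0=1, c1=1)
macro 3: S0 reads c1=1 → after 1×micro: 0; S1 reads c0=0 → after 3×micro: 0 ⇒ (c0=0, c1=0)
macro 4: S0 reads c1=0 → after 1×micro: 1; S1 reads c0=1 → after 3×micro: 1 ⇒ (c0=1, c1=1)
macro 5: S0 reads c1=1 → after 1×micro: 0; S1 reads c0=0 → after 3×micro: 0 ⇒ (c0=0, c1=0)
macro 6: S0 reads c1=0 → after 1×micro: 1; S1 reads c0=1 → after 3×micro: 1 ⇒ (c0=1, c1=1)
macro 7: S0 reads c1=1 → after 1×micro: 0; S1 reads c0=0 → after 3×micro: 0 ⇒ (c0=0, c1=0)
macro 8: S0 reads c1=0 → after 1×micro: 1; S1 reads c0=1 → after 3×micro: 1 ⇒ (c0=1, c1=1)

S1 state at macro-step 6 = 1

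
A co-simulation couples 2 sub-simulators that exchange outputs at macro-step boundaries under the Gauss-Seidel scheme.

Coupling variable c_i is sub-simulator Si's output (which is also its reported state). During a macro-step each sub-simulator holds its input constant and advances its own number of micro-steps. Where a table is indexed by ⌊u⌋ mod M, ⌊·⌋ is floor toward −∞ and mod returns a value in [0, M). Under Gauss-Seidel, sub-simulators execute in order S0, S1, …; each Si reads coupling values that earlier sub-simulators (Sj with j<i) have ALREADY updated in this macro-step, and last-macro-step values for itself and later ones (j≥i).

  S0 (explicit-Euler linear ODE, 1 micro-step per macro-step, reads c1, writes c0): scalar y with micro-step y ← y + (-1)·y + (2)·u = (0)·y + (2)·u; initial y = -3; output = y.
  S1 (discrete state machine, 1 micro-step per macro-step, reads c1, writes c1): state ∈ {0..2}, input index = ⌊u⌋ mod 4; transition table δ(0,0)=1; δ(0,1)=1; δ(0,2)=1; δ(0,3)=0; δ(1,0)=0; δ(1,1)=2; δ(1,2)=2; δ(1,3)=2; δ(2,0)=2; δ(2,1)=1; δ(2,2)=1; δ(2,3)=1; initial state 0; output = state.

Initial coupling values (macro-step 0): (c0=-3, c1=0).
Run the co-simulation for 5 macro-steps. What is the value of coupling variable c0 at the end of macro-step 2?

macro 1: S0 reads c1=0 → after 1×micro: 0; S1 reads c1=0 → after 1×micro: 1 ⇒ (c0=0, c1=1)
macro 2: S0 reads c1=1 → after 1×micro: 2; S1 reads c1=1 → after 1×micro: 2 ⇒ (c0=2, c1=2)
macro 3: S0 reads c1=2 → after 1×micro: 4; S1 reads c1=2 → after 1×micro: 1 ⇒ (c0=4, c1=1)
macro 4: S0 reads c1=1 → after 1×micro: 2; S1 reads c1=1 → after 1×micro: 2 ⇒ (c0=2, c1=2)
macro 5: S0 reads c1=2 → after 1×micro: 4; S1 reads c1=2 → after 1×micro: 1 ⇒ (c0=4, c1=1)

c0 at macro-step 2 = 2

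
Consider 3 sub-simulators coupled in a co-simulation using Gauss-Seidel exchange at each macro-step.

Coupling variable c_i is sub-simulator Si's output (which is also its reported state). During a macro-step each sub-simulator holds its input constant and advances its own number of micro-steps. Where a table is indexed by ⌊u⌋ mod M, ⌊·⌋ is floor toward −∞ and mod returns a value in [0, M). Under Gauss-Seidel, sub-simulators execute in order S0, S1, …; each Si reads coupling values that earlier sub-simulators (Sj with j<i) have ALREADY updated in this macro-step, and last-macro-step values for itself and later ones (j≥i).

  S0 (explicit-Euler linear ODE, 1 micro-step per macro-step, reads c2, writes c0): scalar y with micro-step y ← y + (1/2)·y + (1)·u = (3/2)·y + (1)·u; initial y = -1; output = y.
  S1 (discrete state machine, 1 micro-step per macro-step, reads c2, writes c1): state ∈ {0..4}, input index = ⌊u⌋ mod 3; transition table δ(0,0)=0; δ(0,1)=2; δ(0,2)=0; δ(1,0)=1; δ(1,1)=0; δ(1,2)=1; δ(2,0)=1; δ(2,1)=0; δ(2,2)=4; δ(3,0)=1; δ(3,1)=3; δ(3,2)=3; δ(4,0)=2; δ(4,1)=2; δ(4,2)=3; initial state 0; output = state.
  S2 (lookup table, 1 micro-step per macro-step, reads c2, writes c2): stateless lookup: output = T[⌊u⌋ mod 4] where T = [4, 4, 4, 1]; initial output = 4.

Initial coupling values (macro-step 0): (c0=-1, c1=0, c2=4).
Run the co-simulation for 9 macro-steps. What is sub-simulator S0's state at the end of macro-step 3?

macro 1: S0 reads c2=4 → after 1×micro: 5/2; S1 reads c2=4 → after 1×micro: 2; S2 reads c2=4 → after 1×micro: 4 ⇒ (c0=5/2, c1=2, c2=4)
macro 2: S0 reads c2=4 → after 1×micro: 31/4; S1 reads c2=4 → after 1×micro: 0; S2 reads c2=4 → after 1×micro: 4 ⇒ (c0=31/4, c1=0, c2=4)
macro 3: S0 reads c2=4 → after 1×micro: 125/8; S1 reads c2=4 → after 1×micro: 2; S2 reads c2=4 → after 1×micro: 4 ⇒ (c0=125/8, c1=2, c2=4)
macro 4: S0 reads c2=4 → after 1×micro: 439/16; S1 reads c2=4 → after 1×micro: 0; S2 reads c2=4 → after 1×micro: 4 ⇒ (c0=439/16, c1=0, c2=4)
macro 5: S0 reads c2=4 → after 1×micro: 1445/32; S1 reads c2=4 → after 1×micro: 2; S2 reads c2=4 → after 1×micro: 4 ⇒ (c0=1445/32, c1=2, c2=4)
macro 6: S0 reads c2=4 → after 1×micro: 4591/64; S1 reads c2=4 → after 1×micro: 0; S2 reads c2=4 → after 1×micro: 4 ⇒ (c0=4591/64, c1=0, c2=4)
macro 7: S0 reads c2=4 → after 1×micro: 14285/128; S1 reads c2=4 → after 1×micro: 2; S2 reads c2=4 → after 1×micro: 4 ⇒ (c0=14285/128, c1=2, c2=4)
macro 8: S0 reads c2=4 → after 1×micro: 43879/256; S1 reads c2=4 → after 1×micro: 0; S2 reads c2=4 → after 1×micro: 4 ⇒ (c0=43879/256, c1=0, c2=4)
macro 9: S0 reads c2=4 → after 1×micro: 133685/512; S1 reads c2=4 → after 1×micro: 2; S2 reads c2=4 → after 1×micro: 4 ⇒ (c0=133685/512, c1=2, c2=4)

S0 state at macro-step 3 = 125/8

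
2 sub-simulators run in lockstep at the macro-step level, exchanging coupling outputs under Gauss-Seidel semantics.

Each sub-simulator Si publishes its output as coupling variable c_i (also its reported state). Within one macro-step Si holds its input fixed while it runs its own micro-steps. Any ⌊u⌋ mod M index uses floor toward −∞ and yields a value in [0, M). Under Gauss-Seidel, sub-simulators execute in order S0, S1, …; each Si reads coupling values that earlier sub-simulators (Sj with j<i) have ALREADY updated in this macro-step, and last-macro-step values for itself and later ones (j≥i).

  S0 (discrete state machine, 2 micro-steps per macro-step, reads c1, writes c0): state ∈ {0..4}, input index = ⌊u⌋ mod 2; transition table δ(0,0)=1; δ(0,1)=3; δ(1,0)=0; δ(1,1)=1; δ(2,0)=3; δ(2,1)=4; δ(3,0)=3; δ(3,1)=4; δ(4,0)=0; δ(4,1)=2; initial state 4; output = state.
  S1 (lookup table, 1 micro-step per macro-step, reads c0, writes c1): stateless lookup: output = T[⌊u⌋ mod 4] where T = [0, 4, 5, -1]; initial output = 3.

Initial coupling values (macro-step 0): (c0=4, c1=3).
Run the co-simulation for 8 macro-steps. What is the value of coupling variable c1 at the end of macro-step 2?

c1 at macro-step 2 = 4

macro 1: S0 reads c1=3 → after 2×micro: 4; S1 reads c0=4 → after 1×micro: 0 ⇒ (c0=4, c1=0)
macro 2: S0 reads c1=0 → after 2×micro: 1; S1 reads c0=1 → after 1×micro: 4 ⇒ (c0=1, c1=4)
macro 3: S0 reads c1=4 → after 2×micro: 1; S1 reads c0=1 → after 1×micro: 4 ⇒ (c0=1, c1=4)
macro 4: S0 reads c1=4 → after 2×micro: 1; S1 reads c0=1 → after 1×micro: 4 ⇒ (c0=1, c1=4)
macro 5: S0 reads c1=4 → after 2×micro: 1; S1 reads c0=1 → after 1×micro: 4 ⇒ (c0=1, c1=4)
macro 6: S0 reads c1=4 → after 2×micro: 1; S1 reads c0=1 → after 1×micro: 4 ⇒ (c0=1, c1=4)
macro 7: S0 reads c1=4 → after 2×micro: 1; S1 reads c0=1 → after 1×micro: 4 ⇒ (c0=1, c1=4)
macro 8: S0 reads c1=4 → after 2×micro: 1; S1 reads c0=1 → after 1×micro: 4 ⇒ (c0=1, c1=4)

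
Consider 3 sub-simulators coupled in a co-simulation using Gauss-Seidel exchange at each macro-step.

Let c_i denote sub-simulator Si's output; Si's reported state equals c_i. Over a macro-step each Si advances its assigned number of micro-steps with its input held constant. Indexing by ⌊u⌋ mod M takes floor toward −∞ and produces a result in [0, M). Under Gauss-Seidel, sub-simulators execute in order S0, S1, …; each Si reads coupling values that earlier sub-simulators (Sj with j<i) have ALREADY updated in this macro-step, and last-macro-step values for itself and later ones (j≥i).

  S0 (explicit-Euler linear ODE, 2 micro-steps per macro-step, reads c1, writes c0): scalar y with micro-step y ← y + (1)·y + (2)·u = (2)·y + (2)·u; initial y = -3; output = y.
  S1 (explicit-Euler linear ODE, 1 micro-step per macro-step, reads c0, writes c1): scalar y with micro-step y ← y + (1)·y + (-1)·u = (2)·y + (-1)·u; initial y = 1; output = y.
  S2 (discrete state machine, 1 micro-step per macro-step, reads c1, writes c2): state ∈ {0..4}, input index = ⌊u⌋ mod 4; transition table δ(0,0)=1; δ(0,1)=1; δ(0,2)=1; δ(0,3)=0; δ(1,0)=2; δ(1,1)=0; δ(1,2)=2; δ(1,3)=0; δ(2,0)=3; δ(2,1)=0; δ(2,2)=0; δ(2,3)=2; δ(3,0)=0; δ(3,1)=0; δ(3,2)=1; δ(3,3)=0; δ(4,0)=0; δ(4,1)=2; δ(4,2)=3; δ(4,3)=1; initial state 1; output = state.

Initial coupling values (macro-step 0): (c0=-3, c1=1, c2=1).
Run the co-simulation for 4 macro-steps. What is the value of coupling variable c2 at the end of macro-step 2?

c2 at macro-step 2 = 3

macro 1: S0 reads c1=1 → after 2×micro: -6; S1 reads c0=-6 → after 1×micro: 8; S2 reads c1=8 → after 1×micro: 2 ⇒ (c0=-6, c1=8, c2=2)
macro 2: S0 reads c1=8 → after 2×micro: 24; S1 reads c0=24 → after 1×micro: -8; S2 reads c1=-8 → after 1×micro: 3 ⇒ (c0=24, c1=-8, c2=3)
macro 3: S0 reads c1=-8 → after 2×micro: 48; S1 reads c0=48 → after 1×micro: -64; S2 reads c1=-64 → after 1×micro: 0 ⇒ (c0=48, c1=-64, c2=0)
macro 4: S0 reads c1=-64 → after 2×micro: -192; S1 reads c0=-192 → after 1×micro: 64; S2 reads c1=64 → after 1×micro: 1 ⇒ (c0=-192, c1=64, c2=1)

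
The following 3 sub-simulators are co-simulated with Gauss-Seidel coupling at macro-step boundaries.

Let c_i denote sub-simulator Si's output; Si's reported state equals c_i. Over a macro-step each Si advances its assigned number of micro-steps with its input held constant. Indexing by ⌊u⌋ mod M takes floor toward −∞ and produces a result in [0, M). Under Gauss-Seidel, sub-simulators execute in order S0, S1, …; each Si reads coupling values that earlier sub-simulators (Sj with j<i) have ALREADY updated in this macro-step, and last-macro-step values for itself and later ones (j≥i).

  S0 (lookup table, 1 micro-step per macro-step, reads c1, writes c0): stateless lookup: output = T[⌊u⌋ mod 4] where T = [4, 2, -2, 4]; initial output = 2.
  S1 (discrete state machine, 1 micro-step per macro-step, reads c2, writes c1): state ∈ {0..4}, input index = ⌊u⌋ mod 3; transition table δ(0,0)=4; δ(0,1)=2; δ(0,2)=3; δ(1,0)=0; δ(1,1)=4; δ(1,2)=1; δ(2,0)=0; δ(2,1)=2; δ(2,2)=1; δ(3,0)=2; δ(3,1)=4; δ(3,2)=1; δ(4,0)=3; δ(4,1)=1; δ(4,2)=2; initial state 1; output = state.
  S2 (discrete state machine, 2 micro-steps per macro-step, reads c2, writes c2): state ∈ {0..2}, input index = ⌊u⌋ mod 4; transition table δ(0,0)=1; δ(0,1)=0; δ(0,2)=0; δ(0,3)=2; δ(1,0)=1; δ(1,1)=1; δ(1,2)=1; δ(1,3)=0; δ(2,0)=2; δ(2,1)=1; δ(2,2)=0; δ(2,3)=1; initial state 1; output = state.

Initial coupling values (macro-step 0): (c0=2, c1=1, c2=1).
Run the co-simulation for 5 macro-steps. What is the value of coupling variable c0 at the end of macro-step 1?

c0 at macro-step 1 = 2

macro 1: S0 reads c1=1 → after 1×micro: 2; S1 reads c2=1 → after 1×micro: 4; S2 reads c2=1 → after 2×micro: 1 ⇒ (c0=2, c1=4, c2=1)
macro 2: S0 reads c1=4 → after 1×micro: 4; S1 reads c2=1 → after 1×micro: 1; S2 reads c2=1 → after 2×micro: 1 ⇒ (c0=4, c1=1, c2=1)
macro 3: S0 reads c1=1 → after 1×micro: 2; S1 reads c2=1 → after 1×micro: 4; S2 reads c2=1 → after 2×micro: 1 ⇒ (c0=2, c1=4, c2=1)
macro 4: S0 reads c1=4 → after 1×micro: 4; S1 reads c2=1 → after 1×micro: 1; S2 reads c2=1 → after 2×micro: 1 ⇒ (c0=4, c1=1, c2=1)
macro 5: S0 reads c1=1 → after 1×micro: 2; S1 reads c2=1 → after 1×micro: 4; S2 reads c2=1 → after 2×micro: 1 ⇒ (c0=2, c1=4, c2=1)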